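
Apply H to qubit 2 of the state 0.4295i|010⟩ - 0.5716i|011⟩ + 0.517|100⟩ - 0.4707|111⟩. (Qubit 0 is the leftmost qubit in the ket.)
-0.1005i|010⟩ + 0.7079i|011⟩ + 0.3656|100⟩ + 0.3656|101⟩ - 0.3328|110⟩ + 0.3328|111⟩

H on qubit 2 mixes each pair of kets that differ only in qubit 2: amplitudes (a, b) of (|…0…⟩, |…1…⟩) become ((a + b)/√2, (a − b)/√2). Kets absent from the input have amplitude 0.
(|010⟩, |011⟩): (a, b) = (0.4295i, -0.5716i) → (-0.1005i, 0.7079i)
(|100⟩, |101⟩): (a, b) = (0.517, 0) → (0.3656, 0.3656)
(|110⟩, |111⟩): (a, b) = (0, -0.4707) → (-0.3328, 0.3328)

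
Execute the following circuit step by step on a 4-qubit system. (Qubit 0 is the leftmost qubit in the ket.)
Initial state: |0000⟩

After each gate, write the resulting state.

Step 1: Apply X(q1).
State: |0100⟩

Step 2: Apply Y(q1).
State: -i|0000⟩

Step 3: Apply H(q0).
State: -(1/√2)i|0000⟩ - (1/√2)i|1000⟩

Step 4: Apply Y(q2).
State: 1/√2|0010⟩ + 1/√2|1010⟩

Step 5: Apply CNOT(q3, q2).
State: 1/√2|0010⟩ + 1/√2|1010⟩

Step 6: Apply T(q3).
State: 1/√2|0010⟩ + 1/√2|1010⟩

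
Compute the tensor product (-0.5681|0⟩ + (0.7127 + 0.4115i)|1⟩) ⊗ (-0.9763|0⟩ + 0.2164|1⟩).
0.5546|00⟩ - 0.1229|01⟩ + (-0.6958 - 0.4017i)|10⟩ + (0.1542 + 0.08905i)|11⟩

amp(|b₁b₂…⟩) = product of the factor amplitudes for bits b₁, b₂, …; only kets whose every factor amplitude is nonzero survive.
|00⟩: (-0.5681)(-0.9763) = 0.5546
|01⟩: (-0.5681)(0.2164) = -0.1229
|10⟩: (0.7127 + 0.4115i)(-0.9763) = (-0.6958 - 0.4017i)
|11⟩: (0.7127 + 0.4115i)(0.2164) = (0.1542 + 0.08905i)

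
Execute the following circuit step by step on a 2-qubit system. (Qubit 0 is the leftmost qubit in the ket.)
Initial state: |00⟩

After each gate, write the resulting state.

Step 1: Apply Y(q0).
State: i|10⟩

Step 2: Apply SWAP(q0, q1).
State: i|01⟩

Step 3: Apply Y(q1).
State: |00⟩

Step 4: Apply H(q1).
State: 1/√2|00⟩ + 1/√2|01⟩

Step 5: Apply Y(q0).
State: (1/√2)i|10⟩ + (1/√2)i|11⟩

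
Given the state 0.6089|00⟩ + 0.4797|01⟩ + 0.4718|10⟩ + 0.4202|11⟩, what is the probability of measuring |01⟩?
0.2301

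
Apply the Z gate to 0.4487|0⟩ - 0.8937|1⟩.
0.4487|0⟩ + 0.8937|1⟩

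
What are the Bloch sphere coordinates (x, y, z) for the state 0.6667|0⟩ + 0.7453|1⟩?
(0.9938, 0, -0.111)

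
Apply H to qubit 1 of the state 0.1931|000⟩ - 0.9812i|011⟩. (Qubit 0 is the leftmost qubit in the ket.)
0.1365|000⟩ - 0.6938i|001⟩ + 0.1365|010⟩ + 0.6938i|011⟩

H on qubit 1 mixes each pair of kets that differ only in qubit 1: amplitudes (a, b) of (|…0…⟩, |…1…⟩) become ((a + b)/√2, (a − b)/√2). Kets absent from the input have amplitude 0.
(|000⟩, |010⟩): (a, b) = (0.1931, 0) → (0.1365, 0.1365)
(|001⟩, |011⟩): (a, b) = (0, -0.9812i) → (-0.6938i, 0.6938i)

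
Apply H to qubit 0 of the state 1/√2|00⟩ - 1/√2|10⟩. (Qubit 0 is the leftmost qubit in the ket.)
|10⟩

H on qubit 0 mixes each pair of kets that differ only in qubit 0: amplitudes (a, b) of (|…0…⟩, |…1…⟩) become ((a + b)/√2, (a − b)/√2). Kets absent from the input have amplitude 0.
(|00⟩, |10⟩): (a, b) = (1/√2, -1/√2) → (0, 1)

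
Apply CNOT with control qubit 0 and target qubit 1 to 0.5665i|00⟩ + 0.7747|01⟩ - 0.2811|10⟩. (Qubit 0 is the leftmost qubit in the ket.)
0.5665i|00⟩ + 0.7747|01⟩ - 0.2811|11⟩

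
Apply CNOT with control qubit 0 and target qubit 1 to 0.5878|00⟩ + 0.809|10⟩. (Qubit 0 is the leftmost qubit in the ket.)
0.5878|00⟩ + 0.809|11⟩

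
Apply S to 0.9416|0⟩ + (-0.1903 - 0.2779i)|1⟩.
0.9416|0⟩ + (0.2779 - 0.1903i)|1⟩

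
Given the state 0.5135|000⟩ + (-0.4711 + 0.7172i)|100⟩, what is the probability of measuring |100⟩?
0.7363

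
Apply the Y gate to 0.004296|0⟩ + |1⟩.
-i|0⟩ + 0.004296i|1⟩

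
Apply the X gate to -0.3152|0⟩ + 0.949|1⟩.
0.949|0⟩ - 0.3152|1⟩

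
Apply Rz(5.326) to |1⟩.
(-0.8876 + 0.4605i)|1⟩

Rz(5.326) = [[e^(−iθ/2), 0], [0, e^(iθ/2)]] with e^(±iθ/2) = cos(θ/2) ± i·sin(θ/2); θ = 5.326, cos(θ/2) ≈ -0.887644, sin(θ/2) ≈ 0.46053.
With a = amp(|0⟩) = 0 and b = amp(|1⟩) = 1:
new amp(|0⟩) = (-0.887644 - 0.46053i)·a = 0
new amp(|1⟩) = (-0.887644 + 0.46053i)·b = (-0.8876 + 0.4605i)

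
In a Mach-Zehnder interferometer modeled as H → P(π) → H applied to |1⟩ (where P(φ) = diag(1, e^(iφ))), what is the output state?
|0⟩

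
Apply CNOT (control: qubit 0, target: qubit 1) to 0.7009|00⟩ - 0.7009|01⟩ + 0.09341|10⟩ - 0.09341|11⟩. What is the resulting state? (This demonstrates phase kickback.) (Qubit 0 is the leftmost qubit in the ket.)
0.7009|00⟩ - 0.7009|01⟩ - 0.09341|10⟩ + 0.09341|11⟩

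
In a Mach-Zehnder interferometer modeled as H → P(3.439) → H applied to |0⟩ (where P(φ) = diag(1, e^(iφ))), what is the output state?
(0.02195 - 0.1465i)|0⟩ + (0.978 + 0.1465i)|1⟩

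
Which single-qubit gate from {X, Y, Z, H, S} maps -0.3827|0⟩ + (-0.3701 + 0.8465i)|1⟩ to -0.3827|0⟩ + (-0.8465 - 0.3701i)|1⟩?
S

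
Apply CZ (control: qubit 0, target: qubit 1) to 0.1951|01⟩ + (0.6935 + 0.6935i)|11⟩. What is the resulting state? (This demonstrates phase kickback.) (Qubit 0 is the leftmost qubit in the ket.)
0.1951|01⟩ + (-0.6935 - 0.6935i)|11⟩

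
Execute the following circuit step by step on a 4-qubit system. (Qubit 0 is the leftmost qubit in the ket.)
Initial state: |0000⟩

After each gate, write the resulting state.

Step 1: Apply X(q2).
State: |0010⟩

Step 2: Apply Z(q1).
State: |0010⟩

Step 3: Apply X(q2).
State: |0000⟩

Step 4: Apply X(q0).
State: |1000⟩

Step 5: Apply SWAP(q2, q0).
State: |0010⟩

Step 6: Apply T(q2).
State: (1/√2 + (1/√2)i)|0010⟩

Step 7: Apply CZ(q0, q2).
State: (1/√2 + (1/√2)i)|0010⟩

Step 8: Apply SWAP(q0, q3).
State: (1/√2 + (1/√2)i)|0010⟩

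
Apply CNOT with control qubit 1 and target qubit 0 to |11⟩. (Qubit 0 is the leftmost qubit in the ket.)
|01⟩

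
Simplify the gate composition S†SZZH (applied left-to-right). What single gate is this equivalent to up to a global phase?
H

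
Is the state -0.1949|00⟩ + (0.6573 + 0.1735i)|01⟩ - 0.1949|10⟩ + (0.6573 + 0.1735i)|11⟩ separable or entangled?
Separable

Writing the state as a|00⟩ + b|01⟩ + c|10⟩ + d|11⟩, it is a product state iff ad − bc = 0.
Here (a, b, c, d) = (-0.1949, (0.6573 + 0.1735i), -0.1949, (0.6573 + 0.1735i)): ad − bc = (-0.1949)(0.6573 + 0.1735i) − (0.6573 + 0.1735i)(-0.1949) = 0, so the state is separable.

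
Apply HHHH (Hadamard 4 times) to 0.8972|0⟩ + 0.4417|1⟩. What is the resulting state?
0.8972|0⟩ + 0.4417|1⟩

H² = I, so an even number of Hadamards cancels: H^4 = I and the state is unchanged.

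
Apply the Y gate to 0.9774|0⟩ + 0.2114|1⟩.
-0.2114i|0⟩ + 0.9774i|1⟩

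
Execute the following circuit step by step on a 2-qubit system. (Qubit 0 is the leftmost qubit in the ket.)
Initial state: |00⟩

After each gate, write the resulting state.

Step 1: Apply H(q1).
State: 1/√2|00⟩ + 1/√2|01⟩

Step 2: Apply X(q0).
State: 1/√2|10⟩ + 1/√2|11⟩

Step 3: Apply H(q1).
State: |10⟩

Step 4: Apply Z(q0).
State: -|10⟩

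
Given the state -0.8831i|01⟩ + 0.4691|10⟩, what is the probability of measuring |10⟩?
0.2201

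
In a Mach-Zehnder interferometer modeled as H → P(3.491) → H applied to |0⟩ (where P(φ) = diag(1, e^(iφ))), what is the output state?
(0.03021 - 0.1712i)|0⟩ + (0.9698 + 0.1712i)|1⟩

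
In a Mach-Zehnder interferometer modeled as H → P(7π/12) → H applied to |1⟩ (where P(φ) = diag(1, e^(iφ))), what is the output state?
(0.6294 - 0.483i)|0⟩ + (0.3706 + 0.483i)|1⟩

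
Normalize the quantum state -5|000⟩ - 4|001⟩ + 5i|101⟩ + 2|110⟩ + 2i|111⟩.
-0.5812|000⟩ - 0.465|001⟩ + 0.5812i|101⟩ + 0.2325|110⟩ + 0.2325i|111⟩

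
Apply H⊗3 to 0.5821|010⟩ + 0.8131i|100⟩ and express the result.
(0.2058 + 0.2875i)|000⟩ + (0.2058 + 0.2875i)|001⟩ + (-0.2058 + 0.2875i)|010⟩ + (-0.2058 + 0.2875i)|011⟩ + (0.2058 - 0.2875i)|100⟩ + (0.2058 - 0.2875i)|101⟩ + (-0.2058 - 0.2875i)|110⟩ + (-0.2058 - 0.2875i)|111⟩

H⊗3 gives amp(|y⟩) = (1/2√2) Σ_x (−1)^(x·y) amp(|x⟩), where x·y is the number of positions in which both x and y have a 1.
|000⟩: (0.5821 + 0.8131i)/(2√2) = (0.2058 + 0.2875i)
|001⟩: (0.5821 + 0.8131i)/(2√2) = (0.2058 + 0.2875i)
|010⟩: (-0.5821 + 0.8131i)/(2√2) = (-0.2058 + 0.2875i)
|011⟩: (-0.5821 + 0.8131i)/(2√2) = (-0.2058 + 0.2875i)
|100⟩: (0.5821 - 0.8131i)/(2√2) = (0.2058 - 0.2875i)
|101⟩: (0.5821 - 0.8131i)/(2√2) = (0.2058 - 0.2875i)
|110⟩: (-0.5821 - 0.8131i)/(2√2) = (-0.2058 - 0.2875i)
|111⟩: (-0.5821 - 0.8131i)/(2√2) = (-0.2058 - 0.2875i)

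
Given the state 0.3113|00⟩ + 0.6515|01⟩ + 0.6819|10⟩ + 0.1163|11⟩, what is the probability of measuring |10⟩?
0.465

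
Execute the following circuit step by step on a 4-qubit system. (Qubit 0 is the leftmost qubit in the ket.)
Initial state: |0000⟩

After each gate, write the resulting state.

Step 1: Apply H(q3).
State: 1/√2|0000⟩ + 1/√2|0001⟩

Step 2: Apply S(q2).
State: 1/√2|0000⟩ + 1/√2|0001⟩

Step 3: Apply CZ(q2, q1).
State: 1/√2|0000⟩ + 1/√2|0001⟩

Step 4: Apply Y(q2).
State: (1/√2)i|0010⟩ + (1/√2)i|0011⟩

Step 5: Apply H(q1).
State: (1/2)i|0010⟩ + (1/2)i|0011⟩ + (1/2)i|0110⟩ + (1/2)i|0111⟩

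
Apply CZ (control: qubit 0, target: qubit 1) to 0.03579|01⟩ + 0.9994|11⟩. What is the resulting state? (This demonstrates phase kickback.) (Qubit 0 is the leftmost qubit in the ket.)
0.03579|01⟩ - 0.9994|11⟩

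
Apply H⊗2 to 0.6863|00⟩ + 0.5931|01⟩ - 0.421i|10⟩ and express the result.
(0.6397 - 0.2105i)|00⟩ + (0.0466 - 0.2105i)|01⟩ + (0.6397 + 0.2105i)|10⟩ + (0.0466 + 0.2105i)|11⟩

H⊗2 gives amp(|y⟩) = (1/2) Σ_x (−1)^(x·y) amp(|x⟩), where x·y is the number of positions in which both x and y have a 1.
|00⟩: (0.6863 + 0.5931 - 0.421i)/2 = (0.6397 - 0.2105i)
|01⟩: (0.6863 - 0.5931 - 0.421i)/2 = (0.0466 - 0.2105i)
|10⟩: (0.6863 + 0.5931 + 0.421i)/2 = (0.6397 + 0.2105i)
|11⟩: (0.6863 - 0.5931 + 0.421i)/2 = (0.0466 + 0.2105i)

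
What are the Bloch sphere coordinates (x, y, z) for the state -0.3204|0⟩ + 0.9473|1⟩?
(-0.607, 0, -0.7947)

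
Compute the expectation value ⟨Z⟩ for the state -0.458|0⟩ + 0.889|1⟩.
-0.5806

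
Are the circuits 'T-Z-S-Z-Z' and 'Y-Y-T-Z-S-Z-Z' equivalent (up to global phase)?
Yes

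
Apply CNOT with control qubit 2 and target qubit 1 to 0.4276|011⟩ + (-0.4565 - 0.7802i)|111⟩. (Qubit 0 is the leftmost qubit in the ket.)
0.4276|001⟩ + (-0.4565 - 0.7802i)|101⟩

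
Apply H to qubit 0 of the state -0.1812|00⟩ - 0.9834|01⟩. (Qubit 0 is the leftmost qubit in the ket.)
-0.1281|00⟩ - 0.6954|01⟩ - 0.1281|10⟩ - 0.6954|11⟩

H on qubit 0 mixes each pair of kets that differ only in qubit 0: amplitudes (a, b) of (|…0…⟩, |…1…⟩) become ((a + b)/√2, (a − b)/√2). Kets absent from the input have amplitude 0.
(|00⟩, |10⟩): (a, b) = (-0.1812, 0) → (-0.1281, -0.1281)
(|01⟩, |11⟩): (a, b) = (-0.9834, 0) → (-0.6954, -0.6954)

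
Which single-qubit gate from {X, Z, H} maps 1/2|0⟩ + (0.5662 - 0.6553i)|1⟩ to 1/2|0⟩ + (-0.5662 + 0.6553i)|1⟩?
Z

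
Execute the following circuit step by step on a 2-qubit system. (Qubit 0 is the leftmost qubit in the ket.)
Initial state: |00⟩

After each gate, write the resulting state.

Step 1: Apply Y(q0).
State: i|10⟩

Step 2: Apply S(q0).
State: -|10⟩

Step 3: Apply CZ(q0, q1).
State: -|10⟩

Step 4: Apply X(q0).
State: -|00⟩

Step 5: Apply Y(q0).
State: -i|10⟩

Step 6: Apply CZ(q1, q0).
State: -i|10⟩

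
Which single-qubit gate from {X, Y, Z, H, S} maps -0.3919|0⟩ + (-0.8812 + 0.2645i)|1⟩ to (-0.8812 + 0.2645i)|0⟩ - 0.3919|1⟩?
X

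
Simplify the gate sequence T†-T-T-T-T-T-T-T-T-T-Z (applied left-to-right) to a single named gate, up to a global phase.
Z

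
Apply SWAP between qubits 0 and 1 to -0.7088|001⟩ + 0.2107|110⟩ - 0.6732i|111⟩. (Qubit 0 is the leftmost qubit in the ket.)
-0.7088|001⟩ + 0.2107|110⟩ - 0.6732i|111⟩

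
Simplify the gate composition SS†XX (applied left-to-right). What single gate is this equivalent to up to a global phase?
I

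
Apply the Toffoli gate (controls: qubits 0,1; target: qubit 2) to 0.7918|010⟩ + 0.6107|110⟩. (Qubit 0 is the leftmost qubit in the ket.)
0.7918|010⟩ + 0.6107|111⟩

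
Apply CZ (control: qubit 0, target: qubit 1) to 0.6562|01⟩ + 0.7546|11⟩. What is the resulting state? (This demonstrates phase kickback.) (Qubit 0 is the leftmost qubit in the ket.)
0.6562|01⟩ - 0.7546|11⟩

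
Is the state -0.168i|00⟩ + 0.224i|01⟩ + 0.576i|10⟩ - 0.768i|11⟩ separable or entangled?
Separable

Writing the state as a|00⟩ + b|01⟩ + c|10⟩ + d|11⟩, it is a product state iff ad − bc = 0.
Here (a, b, c, d) = (-0.168i, 0.224i, 0.576i, -0.768i): ad − bc = (-0.168i)(-0.768i) − (0.224i)(0.576i) = 0, so the state is separable.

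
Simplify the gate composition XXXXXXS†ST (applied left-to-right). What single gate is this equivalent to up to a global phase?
T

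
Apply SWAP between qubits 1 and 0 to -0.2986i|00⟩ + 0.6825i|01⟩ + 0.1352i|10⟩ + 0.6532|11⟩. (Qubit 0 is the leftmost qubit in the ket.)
-0.2986i|00⟩ + 0.1352i|01⟩ + 0.6825i|10⟩ + 0.6532|11⟩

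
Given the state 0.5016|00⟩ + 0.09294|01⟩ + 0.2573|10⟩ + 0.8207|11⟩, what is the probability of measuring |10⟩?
0.0662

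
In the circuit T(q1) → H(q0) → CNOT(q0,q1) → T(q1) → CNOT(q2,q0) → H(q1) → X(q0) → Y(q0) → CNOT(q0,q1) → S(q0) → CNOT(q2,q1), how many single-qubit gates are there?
7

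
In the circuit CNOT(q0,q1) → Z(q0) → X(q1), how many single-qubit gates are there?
2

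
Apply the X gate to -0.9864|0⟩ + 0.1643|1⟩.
0.1643|0⟩ - 0.9864|1⟩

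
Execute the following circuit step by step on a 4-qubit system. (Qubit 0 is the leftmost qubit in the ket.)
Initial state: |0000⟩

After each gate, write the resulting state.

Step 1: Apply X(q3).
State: |0001⟩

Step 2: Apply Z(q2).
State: |0001⟩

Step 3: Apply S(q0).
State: |0001⟩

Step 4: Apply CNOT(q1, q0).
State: |0001⟩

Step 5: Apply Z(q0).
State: |0001⟩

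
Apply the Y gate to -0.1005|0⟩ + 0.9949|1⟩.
-0.9949i|0⟩ - 0.1005i|1⟩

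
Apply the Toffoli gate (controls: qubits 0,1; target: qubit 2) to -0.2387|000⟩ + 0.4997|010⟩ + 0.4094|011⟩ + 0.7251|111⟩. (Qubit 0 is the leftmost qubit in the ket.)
-0.2387|000⟩ + 0.4997|010⟩ + 0.4094|011⟩ + 0.7251|110⟩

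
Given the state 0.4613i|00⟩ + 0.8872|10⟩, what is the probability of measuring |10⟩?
0.7871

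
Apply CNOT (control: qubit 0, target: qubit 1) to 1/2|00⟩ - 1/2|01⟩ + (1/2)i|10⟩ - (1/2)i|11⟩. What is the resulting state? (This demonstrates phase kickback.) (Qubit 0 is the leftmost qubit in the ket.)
1/2|00⟩ - 1/2|01⟩ - (1/2)i|10⟩ + (1/2)i|11⟩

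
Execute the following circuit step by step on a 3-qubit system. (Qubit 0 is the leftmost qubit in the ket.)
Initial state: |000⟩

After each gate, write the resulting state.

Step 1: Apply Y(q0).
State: i|100⟩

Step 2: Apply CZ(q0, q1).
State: i|100⟩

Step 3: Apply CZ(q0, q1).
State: i|100⟩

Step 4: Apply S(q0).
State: -|100⟩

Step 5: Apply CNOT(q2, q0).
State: -|100⟩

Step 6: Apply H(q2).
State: -1/√2|100⟩ - 1/√2|101⟩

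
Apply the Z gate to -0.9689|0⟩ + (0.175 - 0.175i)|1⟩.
-0.9689|0⟩ + (-0.175 + 0.175i)|1⟩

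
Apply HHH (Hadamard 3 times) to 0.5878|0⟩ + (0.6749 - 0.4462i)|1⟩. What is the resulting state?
(0.8929 - 0.3155i)|0⟩ + (-0.06159 + 0.3155i)|1⟩

H² = I, so H^3 = H: a single Hadamard. With (a, b) = (0.5878, (0.6749 - 0.4462i)), H gives ((a + b)/√2, (a − b)/√2) = ((0.8929 - 0.3155i), (-0.06159 + 0.3155i)).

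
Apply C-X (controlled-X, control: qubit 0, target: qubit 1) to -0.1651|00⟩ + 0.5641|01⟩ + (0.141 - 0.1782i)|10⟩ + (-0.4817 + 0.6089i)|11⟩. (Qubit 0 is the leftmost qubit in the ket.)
-0.1651|00⟩ + 0.5641|01⟩ + (-0.4817 + 0.6089i)|10⟩ + (0.141 - 0.1782i)|11⟩

C-X leaves the control-|0⟩ kets |00⟩, |01⟩ unchanged and applies X to qubit 1 on the control-|1⟩ pair (|10⟩, |11⟩).
X = [[0, 1], [1, 0]].
With a = amp(|10⟩) = (0.141 - 0.1782i) and b = amp(|11⟩) = (-0.4817 + 0.6089i):
new amp(|10⟩) = (1)·b = (-0.4817 + 0.6089i)
new amp(|11⟩) = (1)·a = (0.141 - 0.1782i)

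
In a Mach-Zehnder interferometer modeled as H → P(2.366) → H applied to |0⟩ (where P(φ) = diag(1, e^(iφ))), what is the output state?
(0.143 + 0.3501i)|0⟩ + (0.857 - 0.3501i)|1⟩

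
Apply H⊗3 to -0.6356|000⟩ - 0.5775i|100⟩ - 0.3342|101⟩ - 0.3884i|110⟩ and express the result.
(-0.3429 - 0.3415i)|000⟩ + (-0.1066 - 0.3415i)|001⟩ + (-0.3429 - 0.06686i)|010⟩ + (-0.1066 - 0.06686i)|011⟩ + (-0.1066 + 0.3415i)|100⟩ + (-0.3429 + 0.3415i)|101⟩ + (-0.1066 + 0.06686i)|110⟩ + (-0.3429 + 0.06686i)|111⟩

H⊗3 gives amp(|y⟩) = (1/2√2) Σ_x (−1)^(x·y) amp(|x⟩), where x·y is the number of positions in which both x and y have a 1.
|000⟩: (-0.6356 - 0.5775i - 0.3342 - 0.3884i)/(2√2) = (-0.3429 - 0.3415i)
|001⟩: (-0.6356 - 0.5775i + 0.3342 - 0.3884i)/(2√2) = (-0.1066 - 0.3415i)
|010⟩: (-0.6356 - 0.5775i - 0.3342 + 0.3884i)/(2√2) = (-0.3429 - 0.06686i)
|011⟩: (-0.6356 - 0.5775i + 0.3342 + 0.3884i)/(2√2) = (-0.1066 - 0.06686i)
|100⟩: (-0.6356 + 0.5775i + 0.3342 + 0.3884i)/(2√2) = (-0.1066 + 0.3415i)
|101⟩: (-0.6356 + 0.5775i - 0.3342 + 0.3884i)/(2√2) = (-0.3429 + 0.3415i)
|110⟩: (-0.6356 + 0.5775i + 0.3342 - 0.3884i)/(2√2) = (-0.1066 + 0.06686i)
|111⟩: (-0.6356 + 0.5775i - 0.3342 - 0.3884i)/(2√2) = (-0.3429 + 0.06686i)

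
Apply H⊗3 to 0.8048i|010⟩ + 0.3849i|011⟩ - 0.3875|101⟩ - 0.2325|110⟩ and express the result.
(-0.2192 + 0.4206i)|000⟩ + (0.0548 + 0.1485i)|001⟩ + (-0.0548 - 0.4206i)|010⟩ + (0.2192 - 0.1485i)|011⟩ + (0.2192 + 0.4206i)|100⟩ + (-0.0548 + 0.1485i)|101⟩ + (0.0548 - 0.4206i)|110⟩ + (-0.2192 - 0.1485i)|111⟩

H⊗3 gives amp(|y⟩) = (1/2√2) Σ_x (−1)^(x·y) amp(|x⟩), where x·y is the number of positions in which both x and y have a 1.
|000⟩: (0.8048i + 0.3849i - 0.3875 - 0.2325)/(2√2) = (-0.2192 + 0.4206i)
|001⟩: (0.8048i - 0.3849i + 0.3875 - 0.2325)/(2√2) = (0.0548 + 0.1485i)
|010⟩: (-0.8048i - 0.3849i - 0.3875 + 0.2325)/(2√2) = (-0.0548 - 0.4206i)
|011⟩: (-0.8048i + 0.3849i + 0.3875 + 0.2325)/(2√2) = (0.2192 - 0.1485i)
|100⟩: (0.8048i + 0.3849i + 0.3875 + 0.2325)/(2√2) = (0.2192 + 0.4206i)
|101⟩: (0.8048i - 0.3849i - 0.3875 + 0.2325)/(2√2) = (-0.0548 + 0.1485i)
|110⟩: (-0.8048i - 0.3849i + 0.3875 - 0.2325)/(2√2) = (0.0548 - 0.4206i)
|111⟩: (-0.8048i + 0.3849i - 0.3875 - 0.2325)/(2√2) = (-0.2192 - 0.1485i)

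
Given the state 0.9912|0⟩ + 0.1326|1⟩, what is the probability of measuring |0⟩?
0.9825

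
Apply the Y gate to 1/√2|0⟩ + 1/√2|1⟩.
-(1/√2)i|0⟩ + (1/√2)i|1⟩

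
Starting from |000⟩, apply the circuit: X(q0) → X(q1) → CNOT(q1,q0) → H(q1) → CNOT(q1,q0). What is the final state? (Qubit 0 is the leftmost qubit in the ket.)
1/√2|000⟩ - 1/√2|110⟩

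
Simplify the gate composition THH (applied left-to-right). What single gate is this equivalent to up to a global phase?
T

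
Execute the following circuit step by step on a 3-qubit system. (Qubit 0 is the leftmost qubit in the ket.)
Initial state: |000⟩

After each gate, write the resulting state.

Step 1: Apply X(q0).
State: |100⟩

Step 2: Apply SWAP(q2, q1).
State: |100⟩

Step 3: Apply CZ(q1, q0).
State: |100⟩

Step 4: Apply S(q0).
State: i|100⟩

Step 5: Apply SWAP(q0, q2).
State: i|001⟩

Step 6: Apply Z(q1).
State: i|001⟩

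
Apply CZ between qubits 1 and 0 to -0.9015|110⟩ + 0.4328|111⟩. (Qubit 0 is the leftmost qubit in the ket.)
0.9015|110⟩ - 0.4328|111⟩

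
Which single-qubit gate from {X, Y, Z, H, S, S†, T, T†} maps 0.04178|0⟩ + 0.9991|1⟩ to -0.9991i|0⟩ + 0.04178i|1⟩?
Y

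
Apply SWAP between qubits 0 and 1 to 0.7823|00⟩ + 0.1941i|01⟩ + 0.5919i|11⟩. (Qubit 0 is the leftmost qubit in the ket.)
0.7823|00⟩ + 0.1941i|10⟩ + 0.5919i|11⟩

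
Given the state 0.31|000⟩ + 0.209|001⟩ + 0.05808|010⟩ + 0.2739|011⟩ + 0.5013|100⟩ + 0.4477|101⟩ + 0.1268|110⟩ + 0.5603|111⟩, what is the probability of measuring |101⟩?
0.2004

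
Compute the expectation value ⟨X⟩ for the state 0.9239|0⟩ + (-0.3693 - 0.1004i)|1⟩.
-0.6824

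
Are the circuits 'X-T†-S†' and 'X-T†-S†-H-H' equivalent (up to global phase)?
Yes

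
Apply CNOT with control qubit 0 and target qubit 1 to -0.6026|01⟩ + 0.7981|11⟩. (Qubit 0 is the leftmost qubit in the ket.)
-0.6026|01⟩ + 0.7981|10⟩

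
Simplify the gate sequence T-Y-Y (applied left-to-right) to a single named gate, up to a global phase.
T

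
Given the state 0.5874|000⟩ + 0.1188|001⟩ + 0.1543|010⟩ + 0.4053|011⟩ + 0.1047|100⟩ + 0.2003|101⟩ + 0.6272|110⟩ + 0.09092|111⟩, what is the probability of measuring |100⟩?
0.01096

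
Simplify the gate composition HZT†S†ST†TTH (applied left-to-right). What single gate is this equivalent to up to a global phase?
X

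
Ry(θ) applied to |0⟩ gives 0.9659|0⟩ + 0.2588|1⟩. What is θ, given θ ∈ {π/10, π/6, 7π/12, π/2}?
π/6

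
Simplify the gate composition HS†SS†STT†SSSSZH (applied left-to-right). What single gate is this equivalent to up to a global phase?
X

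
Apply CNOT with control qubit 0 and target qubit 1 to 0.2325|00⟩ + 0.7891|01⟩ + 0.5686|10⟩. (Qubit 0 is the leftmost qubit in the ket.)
0.2325|00⟩ + 0.7891|01⟩ + 0.5686|11⟩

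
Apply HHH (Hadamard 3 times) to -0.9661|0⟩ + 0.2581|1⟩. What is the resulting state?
-0.5006|0⟩ - 0.8656|1⟩

H² = I, so H^3 = H: a single Hadamard. With (a, b) = (-0.9661, 0.2581), H gives ((a + b)/√2, (a − b)/√2) = (-0.5006, -0.8656).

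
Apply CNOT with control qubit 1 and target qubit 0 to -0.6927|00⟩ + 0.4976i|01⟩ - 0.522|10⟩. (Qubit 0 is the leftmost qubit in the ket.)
-0.6927|00⟩ - 0.522|10⟩ + 0.4976i|11⟩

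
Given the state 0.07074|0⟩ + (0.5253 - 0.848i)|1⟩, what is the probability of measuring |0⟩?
0.005004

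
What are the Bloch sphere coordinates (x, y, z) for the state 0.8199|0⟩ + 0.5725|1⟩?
(0.9388, 0, 0.3445)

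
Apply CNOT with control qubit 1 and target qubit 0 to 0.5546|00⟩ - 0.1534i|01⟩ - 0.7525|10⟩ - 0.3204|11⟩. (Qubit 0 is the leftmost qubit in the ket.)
0.5546|00⟩ - 0.3204|01⟩ - 0.7525|10⟩ - 0.1534i|11⟩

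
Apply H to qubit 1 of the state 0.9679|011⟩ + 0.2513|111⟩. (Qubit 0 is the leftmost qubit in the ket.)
0.6844|001⟩ - 0.6844|011⟩ + 0.1777|101⟩ - 0.1777|111⟩

H on qubit 1 mixes each pair of kets that differ only in qubit 1: amplitudes (a, b) of (|…0…⟩, |…1…⟩) become ((a + b)/√2, (a − b)/√2). Kets absent from the input have amplitude 0.
(|001⟩, |011⟩): (a, b) = (0, 0.9679) → (0.6844, -0.6844)
(|101⟩, |111⟩): (a, b) = (0, 0.2513) → (0.1777, -0.1777)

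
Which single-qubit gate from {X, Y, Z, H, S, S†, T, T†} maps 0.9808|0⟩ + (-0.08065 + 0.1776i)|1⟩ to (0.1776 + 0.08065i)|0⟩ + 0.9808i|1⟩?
Y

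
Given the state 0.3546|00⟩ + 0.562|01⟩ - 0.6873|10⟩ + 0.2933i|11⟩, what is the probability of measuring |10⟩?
0.4724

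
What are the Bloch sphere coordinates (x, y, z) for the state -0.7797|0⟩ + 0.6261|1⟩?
(-0.9763, 0, 0.2159)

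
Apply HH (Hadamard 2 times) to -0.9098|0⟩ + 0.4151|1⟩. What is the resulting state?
-0.9098|0⟩ + 0.4151|1⟩

H² = I, so an even number of Hadamards cancels: H^2 = I and the state is unchanged.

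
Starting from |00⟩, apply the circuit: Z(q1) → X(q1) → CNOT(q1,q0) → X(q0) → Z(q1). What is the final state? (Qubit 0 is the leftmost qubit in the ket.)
-|01⟩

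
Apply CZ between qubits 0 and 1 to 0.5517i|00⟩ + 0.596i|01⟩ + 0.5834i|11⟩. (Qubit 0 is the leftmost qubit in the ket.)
0.5517i|00⟩ + 0.596i|01⟩ - 0.5834i|11⟩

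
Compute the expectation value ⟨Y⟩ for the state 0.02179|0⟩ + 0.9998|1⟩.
0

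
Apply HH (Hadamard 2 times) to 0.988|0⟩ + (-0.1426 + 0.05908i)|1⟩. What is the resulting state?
0.988|0⟩ + (-0.1426 + 0.05908i)|1⟩

H² = I, so an even number of Hadamards cancels: H^2 = I and the state is unchanged.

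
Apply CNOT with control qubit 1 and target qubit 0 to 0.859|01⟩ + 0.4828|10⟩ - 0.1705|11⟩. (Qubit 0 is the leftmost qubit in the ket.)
-0.1705|01⟩ + 0.4828|10⟩ + 0.859|11⟩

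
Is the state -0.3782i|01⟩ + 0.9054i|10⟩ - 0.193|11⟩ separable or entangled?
Entangled

Writing the state as a|00⟩ + b|01⟩ + c|10⟩ + d|11⟩, it is a product state iff ad − bc = 0.
Here (a, b, c, d) = (0, -0.3782i, 0.9054i, -0.193): ad − bc = (0)(-0.193) − (-0.3782i)(0.9054i) = -0.3424 ≠ 0, so the state is entangled.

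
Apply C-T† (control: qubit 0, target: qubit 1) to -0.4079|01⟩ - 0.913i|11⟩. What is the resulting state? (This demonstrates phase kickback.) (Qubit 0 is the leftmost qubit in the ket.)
-0.4079|01⟩ + (-0.6456 - 0.6456i)|11⟩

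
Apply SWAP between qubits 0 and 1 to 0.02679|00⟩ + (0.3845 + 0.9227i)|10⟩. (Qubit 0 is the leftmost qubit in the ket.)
0.02679|00⟩ + (0.3845 + 0.9227i)|01⟩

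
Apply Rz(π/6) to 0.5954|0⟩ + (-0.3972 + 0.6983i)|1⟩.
(0.5751 - 0.1541i)|0⟩ + (-0.5644 + 0.5717i)|1⟩

Rz(π/6) = [[e^(−iθ/2), 0], [0, e^(iθ/2)]] with e^(±iθ/2) = cos(θ/2) ± i·sin(θ/2); θ = π/6, cos(θ/2) ≈ 0.965926, sin(θ/2) ≈ 0.258819.
With a = amp(|0⟩) = 0.5954 and b = amp(|1⟩) = (-0.3972 + 0.6983i):
new amp(|0⟩) = (0.965926 - 0.258819i)·a = (0.5751 - 0.1541i)
new amp(|1⟩) = (0.965926 + 0.258819i)·b = (-0.5644 + 0.5717i)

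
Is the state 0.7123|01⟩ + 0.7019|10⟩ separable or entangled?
Entangled

Writing the state as a|00⟩ + b|01⟩ + c|10⟩ + d|11⟩, it is a product state iff ad − bc = 0.
Here (a, b, c, d) = (0, 0.7123, 0.7019, 0): ad − bc = (0)(0) − (0.7123)(0.7019) = -0.5 ≠ 0, so the state is entangled.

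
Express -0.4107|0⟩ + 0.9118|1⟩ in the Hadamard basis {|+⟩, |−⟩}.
0.3543|+⟩ - 0.9351|−⟩

With |ψ⟩ = α|0⟩ + β|1⟩, the Hadamard-basis coefficients are ⟨+|ψ⟩ = (α + β)/√2 and ⟨−|ψ⟩ = (α − β)/√2.
Here α = -0.4107, β = 0.9118: (α + β)/√2 = 0.3543, (α − β)/√2 = -0.9351.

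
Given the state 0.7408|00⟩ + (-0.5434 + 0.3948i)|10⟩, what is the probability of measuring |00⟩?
0.5488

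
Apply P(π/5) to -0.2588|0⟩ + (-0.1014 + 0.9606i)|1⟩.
-0.2588|0⟩ + (-0.6467 + 0.7175i)|1⟩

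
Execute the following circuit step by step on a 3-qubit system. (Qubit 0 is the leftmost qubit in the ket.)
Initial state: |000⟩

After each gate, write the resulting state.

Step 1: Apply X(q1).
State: |010⟩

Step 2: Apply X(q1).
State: |000⟩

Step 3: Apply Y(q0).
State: i|100⟩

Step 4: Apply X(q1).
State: i|110⟩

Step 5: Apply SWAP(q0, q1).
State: i|110⟩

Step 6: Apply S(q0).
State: -|110⟩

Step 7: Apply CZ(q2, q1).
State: -|110⟩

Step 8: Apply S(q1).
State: -i|110⟩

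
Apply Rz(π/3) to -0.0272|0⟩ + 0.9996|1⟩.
(-0.02356 + 0.0136i)|0⟩ + (0.8657 + 0.4998i)|1⟩

Rz(π/3) = [[e^(−iθ/2), 0], [0, e^(iθ/2)]] with e^(±iθ/2) = cos(θ/2) ± i·sin(θ/2); θ = π/3, cos(θ/2) ≈ 0.866025, sin(θ/2) ≈ 0.5.
With a = amp(|0⟩) = -0.0272 and b = amp(|1⟩) = 0.9996:
new amp(|0⟩) = (0.866025 - 0.5i)·a = (-0.02356 + 0.0136i)
new amp(|1⟩) = (0.866025 + 0.5i)·b = (0.8657 + 0.4998i)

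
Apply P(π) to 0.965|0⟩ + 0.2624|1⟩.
0.965|0⟩ - 0.2624|1⟩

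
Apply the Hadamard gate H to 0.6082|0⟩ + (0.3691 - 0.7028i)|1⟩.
(0.6911 - 0.497i)|0⟩ + (0.1691 + 0.497i)|1⟩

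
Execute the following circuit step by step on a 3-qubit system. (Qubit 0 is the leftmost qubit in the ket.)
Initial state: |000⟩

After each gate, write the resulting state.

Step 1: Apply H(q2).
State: 1/√2|000⟩ + 1/√2|001⟩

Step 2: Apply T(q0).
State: 1/√2|000⟩ + 1/√2|001⟩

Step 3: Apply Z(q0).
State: 1/√2|000⟩ + 1/√2|001⟩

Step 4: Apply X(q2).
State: 1/√2|000⟩ + 1/√2|001⟩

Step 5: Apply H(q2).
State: |000⟩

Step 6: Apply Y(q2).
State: i|001⟩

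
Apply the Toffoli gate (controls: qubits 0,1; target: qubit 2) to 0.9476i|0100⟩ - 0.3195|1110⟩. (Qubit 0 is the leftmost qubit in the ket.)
0.9476i|0100⟩ - 0.3195|1100⟩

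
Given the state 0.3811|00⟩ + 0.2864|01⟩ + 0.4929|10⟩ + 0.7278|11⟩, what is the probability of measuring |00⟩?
0.1452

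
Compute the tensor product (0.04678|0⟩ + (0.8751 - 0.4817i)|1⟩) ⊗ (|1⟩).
0.04678|01⟩ + (0.8751 - 0.4817i)|11⟩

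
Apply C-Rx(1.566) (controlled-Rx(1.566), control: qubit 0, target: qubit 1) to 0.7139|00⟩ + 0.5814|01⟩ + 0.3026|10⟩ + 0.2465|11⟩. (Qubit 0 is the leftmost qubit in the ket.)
0.7139|00⟩ + 0.5814|01⟩ + (0.2145 - 0.1739i)|10⟩ + (0.1747 - 0.2135i)|11⟩

C-Rx(1.566) leaves the control-|0⟩ kets |00⟩, |01⟩ unchanged and applies Rx(1.566) to qubit 1 on the control-|1⟩ pair (|10⟩, |11⟩).
Rx(1.566) = [[cos(θ/2), −i·sin(θ/2)], [−i·sin(θ/2), cos(θ/2)]]; θ = 1.566, cos(θ/2) ≈ 0.708801, sin(θ/2) ≈ 0.705409.
With a = amp(|10⟩) = 0.3026 and b = amp(|11⟩) = 0.2465:
new amp(|10⟩) = (0.708801)·a + (-0.705409i)·b = (0.2145 - 0.1739i)
new amp(|11⟩) = (-0.705409i)·a + (0.708801)·b = (0.1747 - 0.2135i)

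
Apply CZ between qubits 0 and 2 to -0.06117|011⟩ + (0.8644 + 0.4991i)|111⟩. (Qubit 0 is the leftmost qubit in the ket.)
-0.06117|011⟩ + (-0.8644 - 0.4991i)|111⟩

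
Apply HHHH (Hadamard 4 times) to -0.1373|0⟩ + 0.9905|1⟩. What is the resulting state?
-0.1373|0⟩ + 0.9905|1⟩

H² = I, so an even number of Hadamards cancels: H^4 = I and the state is unchanged.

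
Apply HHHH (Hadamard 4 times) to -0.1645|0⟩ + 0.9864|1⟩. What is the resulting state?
-0.1645|0⟩ + 0.9864|1⟩

H² = I, so an even number of Hadamards cancels: H^4 = I and the state is unchanged.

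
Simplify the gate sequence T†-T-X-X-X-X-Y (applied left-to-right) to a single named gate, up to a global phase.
Y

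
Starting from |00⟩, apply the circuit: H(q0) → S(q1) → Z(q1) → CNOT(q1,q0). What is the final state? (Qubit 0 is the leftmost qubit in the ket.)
1/√2|00⟩ + 1/√2|10⟩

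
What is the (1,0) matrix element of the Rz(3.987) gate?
0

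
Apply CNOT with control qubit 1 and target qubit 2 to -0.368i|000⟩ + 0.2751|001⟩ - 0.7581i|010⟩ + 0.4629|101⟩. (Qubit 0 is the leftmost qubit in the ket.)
-0.368i|000⟩ + 0.2751|001⟩ - 0.7581i|011⟩ + 0.4629|101⟩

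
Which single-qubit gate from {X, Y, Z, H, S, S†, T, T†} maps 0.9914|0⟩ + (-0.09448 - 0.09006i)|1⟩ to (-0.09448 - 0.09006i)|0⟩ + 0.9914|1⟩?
X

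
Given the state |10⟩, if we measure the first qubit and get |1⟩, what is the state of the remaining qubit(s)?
|0⟩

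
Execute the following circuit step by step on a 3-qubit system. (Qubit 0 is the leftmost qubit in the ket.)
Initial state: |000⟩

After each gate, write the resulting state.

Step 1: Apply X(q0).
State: |100⟩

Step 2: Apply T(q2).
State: |100⟩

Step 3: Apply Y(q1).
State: i|110⟩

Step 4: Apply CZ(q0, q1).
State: -i|110⟩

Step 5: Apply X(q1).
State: -i|100⟩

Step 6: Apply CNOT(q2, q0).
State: -i|100⟩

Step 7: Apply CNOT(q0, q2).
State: -i|101⟩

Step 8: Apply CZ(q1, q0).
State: -i|101⟩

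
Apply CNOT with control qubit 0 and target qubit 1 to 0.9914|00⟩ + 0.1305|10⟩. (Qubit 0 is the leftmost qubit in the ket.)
0.9914|00⟩ + 0.1305|11⟩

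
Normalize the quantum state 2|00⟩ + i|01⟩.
0.8944|00⟩ + (1/√5)i|01⟩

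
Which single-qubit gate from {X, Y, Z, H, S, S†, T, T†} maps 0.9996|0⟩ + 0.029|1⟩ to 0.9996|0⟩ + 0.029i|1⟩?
S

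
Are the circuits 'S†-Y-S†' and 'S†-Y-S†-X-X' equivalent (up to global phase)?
Yes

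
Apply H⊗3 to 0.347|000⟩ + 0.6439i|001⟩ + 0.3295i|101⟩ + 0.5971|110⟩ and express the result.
(0.3338 + 0.3441i)|000⟩ + (0.3338 - 0.3441i)|001⟩ + (-0.08842 + 0.3441i)|010⟩ + (-0.08842 - 0.3441i)|011⟩ + (-0.08842 + 0.1112i)|100⟩ + (-0.08842 - 0.1112i)|101⟩ + (0.3338 + 0.1112i)|110⟩ + (0.3338 - 0.1112i)|111⟩

H⊗3 gives amp(|y⟩) = (1/2√2) Σ_x (−1)^(x·y) amp(|x⟩), where x·y is the number of positions in which both x and y have a 1.
|000⟩: (0.347 + 0.6439i + 0.3295i + 0.5971)/(2√2) = (0.3338 + 0.3441i)
|001⟩: (0.347 - 0.6439i - 0.3295i + 0.5971)/(2√2) = (0.3338 - 0.3441i)
|010⟩: (0.347 + 0.6439i + 0.3295i - 0.5971)/(2√2) = (-0.08842 + 0.3441i)
|011⟩: (0.347 - 0.6439i - 0.3295i - 0.5971)/(2√2) = (-0.08842 - 0.3441i)
|100⟩: (0.347 + 0.6439i - 0.3295i - 0.5971)/(2√2) = (-0.08842 + 0.1112i)
|101⟩: (0.347 - 0.6439i + 0.3295i - 0.5971)/(2√2) = (-0.08842 - 0.1112i)
|110⟩: (0.347 + 0.6439i - 0.3295i + 0.5971)/(2√2) = (0.3338 + 0.1112i)
|111⟩: (0.347 - 0.6439i + 0.3295i + 0.5971)/(2√2) = (0.3338 - 0.1112i)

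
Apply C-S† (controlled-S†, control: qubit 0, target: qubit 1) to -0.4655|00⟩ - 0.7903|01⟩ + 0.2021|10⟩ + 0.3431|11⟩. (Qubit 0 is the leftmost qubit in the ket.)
-0.4655|00⟩ - 0.7903|01⟩ + 0.2021|10⟩ - 0.3431i|11⟩

C-S† leaves the control-|0⟩ kets |00⟩, |01⟩ unchanged and applies S† to qubit 1 on the control-|1⟩ pair (|10⟩, |11⟩).
S† = [[1, 0], [0, -i]].
With a = amp(|10⟩) = 0.2021 and b = amp(|11⟩) = 0.3431:
new amp(|10⟩) = (1)·a = 0.2021
new amp(|11⟩) = (-i)·b = -0.3431i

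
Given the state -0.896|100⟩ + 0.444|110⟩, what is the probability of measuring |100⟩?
0.8028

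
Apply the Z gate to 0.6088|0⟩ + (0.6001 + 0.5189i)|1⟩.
0.6088|0⟩ + (-0.6001 - 0.5189i)|1⟩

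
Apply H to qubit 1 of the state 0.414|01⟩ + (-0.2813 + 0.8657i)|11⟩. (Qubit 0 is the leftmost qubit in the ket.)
0.2927|00⟩ - 0.2927|01⟩ + (-0.1989 + 0.6121i)|10⟩ + (0.1989 - 0.6121i)|11⟩

H on qubit 1 mixes each pair of kets that differ only in qubit 1: amplitudes (a, b) of (|…0…⟩, |…1…⟩) become ((a + b)/√2, (a − b)/√2). Kets absent from the input have amplitude 0.
(|00⟩, |01⟩): (a, b) = (0, 0.414) → (0.2927, -0.2927)
(|10⟩, |11⟩): (a, b) = (0, (-0.2813 + 0.8657i)) → ((-0.1989 + 0.6121i), (0.1989 - 0.6121i))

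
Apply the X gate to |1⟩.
|0⟩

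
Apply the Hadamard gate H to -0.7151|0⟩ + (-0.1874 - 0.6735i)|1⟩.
(-0.6382 - 0.4762i)|0⟩ + (-0.3731 + 0.4762i)|1⟩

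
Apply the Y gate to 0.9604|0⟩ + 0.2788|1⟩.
-0.2788i|0⟩ + 0.9604i|1⟩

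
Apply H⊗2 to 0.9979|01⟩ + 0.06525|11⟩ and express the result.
0.5316|00⟩ - 0.5316|01⟩ + 0.4663|10⟩ - 0.4663|11⟩

H⊗2 gives amp(|y⟩) = (1/2) Σ_x (−1)^(x·y) amp(|x⟩), where x·y is the number of positions in which both x and y have a 1.
|00⟩: (0.9979 + 0.06525)/2 = 0.5316
|01⟩: (-0.9979 - 0.06525)/2 = -0.5316
|10⟩: (0.9979 - 0.06525)/2 = 0.4663
|11⟩: (-0.9979 + 0.06525)/2 = -0.4663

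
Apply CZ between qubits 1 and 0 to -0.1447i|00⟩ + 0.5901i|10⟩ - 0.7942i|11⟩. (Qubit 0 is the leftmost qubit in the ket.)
-0.1447i|00⟩ + 0.5901i|10⟩ + 0.7942i|11⟩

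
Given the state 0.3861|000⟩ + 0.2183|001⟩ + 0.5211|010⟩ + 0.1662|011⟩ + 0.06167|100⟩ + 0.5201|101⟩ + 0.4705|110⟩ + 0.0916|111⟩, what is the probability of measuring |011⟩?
0.02762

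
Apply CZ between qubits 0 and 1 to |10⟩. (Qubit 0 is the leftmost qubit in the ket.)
|10⟩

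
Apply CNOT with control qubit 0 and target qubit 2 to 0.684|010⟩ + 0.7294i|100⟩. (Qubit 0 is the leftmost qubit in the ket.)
0.684|010⟩ + 0.7294i|101⟩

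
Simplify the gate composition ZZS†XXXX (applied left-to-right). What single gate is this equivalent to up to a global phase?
S†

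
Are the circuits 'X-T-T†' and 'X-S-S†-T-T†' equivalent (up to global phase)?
Yes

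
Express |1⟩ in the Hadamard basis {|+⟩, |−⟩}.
1/√2|+⟩ - 1/√2|−⟩

With |ψ⟩ = α|0⟩ + β|1⟩, the Hadamard-basis coefficients are ⟨+|ψ⟩ = (α + β)/√2 and ⟨−|ψ⟩ = (α − β)/√2.
Here α = 0, β = 1: (α + β)/√2 = 1/√2, (α − β)/√2 = -1/√2.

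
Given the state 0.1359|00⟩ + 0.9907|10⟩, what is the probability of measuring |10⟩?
0.9815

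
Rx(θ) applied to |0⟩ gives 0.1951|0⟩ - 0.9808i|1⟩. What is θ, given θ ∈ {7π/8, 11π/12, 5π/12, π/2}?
7π/8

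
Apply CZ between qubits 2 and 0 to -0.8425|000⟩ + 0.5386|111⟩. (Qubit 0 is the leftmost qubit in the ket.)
-0.8425|000⟩ - 0.5386|111⟩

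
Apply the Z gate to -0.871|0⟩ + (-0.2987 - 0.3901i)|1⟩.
-0.871|0⟩ + (0.2987 + 0.3901i)|1⟩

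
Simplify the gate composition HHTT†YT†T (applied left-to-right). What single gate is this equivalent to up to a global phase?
Y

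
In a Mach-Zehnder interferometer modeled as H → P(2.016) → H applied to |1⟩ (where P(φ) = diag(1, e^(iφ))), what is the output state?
(0.7153 - 0.4513i)|0⟩ + (0.2847 + 0.4513i)|1⟩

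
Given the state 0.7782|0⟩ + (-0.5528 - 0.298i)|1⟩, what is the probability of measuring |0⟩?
0.6056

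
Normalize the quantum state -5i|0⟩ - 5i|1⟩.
-(1/√2)i|0⟩ - (1/√2)i|1⟩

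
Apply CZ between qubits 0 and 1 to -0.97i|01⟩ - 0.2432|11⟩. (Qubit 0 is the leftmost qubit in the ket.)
-0.97i|01⟩ + 0.2432|11⟩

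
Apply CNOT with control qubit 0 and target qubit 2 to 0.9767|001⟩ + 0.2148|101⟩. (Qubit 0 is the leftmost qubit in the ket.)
0.9767|001⟩ + 0.2148|100⟩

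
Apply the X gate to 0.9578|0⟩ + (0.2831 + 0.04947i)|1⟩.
(0.2831 + 0.04947i)|0⟩ + 0.9578|1⟩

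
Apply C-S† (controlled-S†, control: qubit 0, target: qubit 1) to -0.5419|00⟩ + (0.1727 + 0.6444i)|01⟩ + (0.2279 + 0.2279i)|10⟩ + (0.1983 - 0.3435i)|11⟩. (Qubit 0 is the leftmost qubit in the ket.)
-0.5419|00⟩ + (0.1727 + 0.6444i)|01⟩ + (0.2279 + 0.2279i)|10⟩ + (-0.3435 - 0.1983i)|11⟩

C-S† leaves the control-|0⟩ kets |00⟩, |01⟩ unchanged and applies S† to qubit 1 on the control-|1⟩ pair (|10⟩, |11⟩).
S† = [[1, 0], [0, -i]].
With a = amp(|10⟩) = (0.2279 + 0.2279i) and b = amp(|11⟩) = (0.1983 - 0.3435i):
new amp(|10⟩) = (1)·a = (0.2279 + 0.2279i)
new amp(|11⟩) = (-i)·b = (-0.3435 - 0.1983i)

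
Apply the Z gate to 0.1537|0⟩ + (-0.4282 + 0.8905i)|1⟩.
0.1537|0⟩ + (0.4282 - 0.8905i)|1⟩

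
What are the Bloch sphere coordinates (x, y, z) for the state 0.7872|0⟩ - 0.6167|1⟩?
(-0.9709, 0, 0.2394)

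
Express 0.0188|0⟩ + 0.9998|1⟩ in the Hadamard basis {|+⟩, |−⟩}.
0.7203|+⟩ - 0.6937|−⟩

With |ψ⟩ = α|0⟩ + β|1⟩, the Hadamard-basis coefficients are ⟨+|ψ⟩ = (α + β)/√2 and ⟨−|ψ⟩ = (α − β)/√2.
Here α = 0.0188, β = 0.9998: (α + β)/√2 = 0.7203, (α − β)/√2 = -0.6937.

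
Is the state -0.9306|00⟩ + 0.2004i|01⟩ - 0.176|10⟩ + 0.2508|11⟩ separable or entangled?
Entangled

Writing the state as a|00⟩ + b|01⟩ + c|10⟩ + d|11⟩, it is a product state iff ad − bc = 0.
Here (a, b, c, d) = (-0.9306, 0.2004i, -0.176, 0.2508): ad − bc = (-0.9306)(0.2508) − (0.2004i)(-0.176) = (-0.2334 + 0.03527i) ≠ 0, so the state is entangled.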